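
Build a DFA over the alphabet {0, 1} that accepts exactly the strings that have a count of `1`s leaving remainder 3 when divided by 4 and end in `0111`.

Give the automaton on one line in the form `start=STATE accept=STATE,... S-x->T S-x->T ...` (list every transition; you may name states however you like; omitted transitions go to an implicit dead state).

start=q0 accept=q10 q0-0->q1 q0-1->q2 q1-0->q1 q1-1->q3 q2-0->q4 q2-1->q5 q3-0->q4 q3-1->q6 q4-0->q4 q4-1->q7 q5-0->q8 q5-1->q9 q6-0->q8 q6-1->q10 q7-0->q8 q7-1->q11 q8-0->q8 q8-1->q12 q9-0->q13 q9-1->q0 q10-0->q13 q10-1->q0 q11-0->q13 q11-1->q14 q12-0->q13 q12-1->q15 q13-0->q13 q13-1->q16 q14-0->q1 q14-1->q2 q15-0->q1 q15-1->q17 q16-0->q1 q16-1->q18 q17-0->q4 q17-1->q5 q18-0->q4 q18-1->q19 q19-0->q8 q19-1->q9

Handle the two conditions separately and then intersect. One (4 states) tracks the count of `1`s modulo 4; the other (5 states) tracks how much of the suffix `0111` has currently been matched. Each combined state is a pair, one component from each; accept when both components accept.
          0    1  
>  q0     q1   q2 
   q1     q1   q3 
   q2     q4   q5 
   q3     q4   q6 
   q4     q4   q7 
   q5     q8   q9 
   q6     q8  q10 
   q7     q8  q11 
   q8     q8  q12 
   q9    q13   q0 
 * q10   q13   q0 
   q11   q13  q14 
   q12   q13  q15 
   q13   q13  q16 
   q14    q1   q2 
   q15    q1  q17 
   q16    q1  q18 
   q17    q4   q5 
   q18    q4  q19 
   q19    q8   q9 
(> = start, * = accepting)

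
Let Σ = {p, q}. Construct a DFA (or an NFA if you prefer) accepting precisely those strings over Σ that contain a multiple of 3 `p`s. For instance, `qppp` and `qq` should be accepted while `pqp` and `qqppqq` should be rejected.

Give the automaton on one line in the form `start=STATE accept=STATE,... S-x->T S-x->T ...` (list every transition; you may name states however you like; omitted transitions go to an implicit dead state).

Keep the running count of `p`s modulo 3: each `p` advances along the cycle s0 → s1 → s2 → s0 while other symbols loop. Accept at s0.
With 3 states:
        p   q  
>* s0   s1  s0 
   s1   s2  s1 
   s2   s0  s2 
(> = start, * = accepting)

start=s0 accept=s0 s0-p->s1 s0-q->s0 s1-p->s2 s1-q->s1 s2-p->s0 s2-q->s2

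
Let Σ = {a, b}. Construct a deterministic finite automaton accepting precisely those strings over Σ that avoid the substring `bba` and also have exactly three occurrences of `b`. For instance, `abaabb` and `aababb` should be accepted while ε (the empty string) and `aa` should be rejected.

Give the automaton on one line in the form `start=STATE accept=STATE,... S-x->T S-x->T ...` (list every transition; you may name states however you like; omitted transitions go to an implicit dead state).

start=s0 accept=s6,s8 s0-a->s0 s0-b->s1 s1-a->s2 s1-b->s3 s2-a->s2 s2-b->s4 s3-a->s5 s3-b->s6 s4-a->s7 s4-b->s6 s5-a->s5 s5-b->s5 s6-a->s5 s6-b->s5 s7-a->s7 s7-b->s8 s8-a->s8 s8-b->s5

Handle the two conditions separately and then intersect. One (4 states) tracks partial matches of the forbidden pattern `bba`; the other (5 states) tracks the count of `b`s, saturating at 4. Each combined state is a pair, one component from each; accept when both components accept. Equivalent product states are then merged.
        a   b  
>  s0   s0  s1 
   s1   s2  s3 
   s2   s2  s4 
   s3   s5  s6 
   s4   s7  s6 
   s5   s5  s5 
 * s6   s5  s5 
   s7   s7  s8 
 * s8   s8  s5 
(> = start, * = accepting)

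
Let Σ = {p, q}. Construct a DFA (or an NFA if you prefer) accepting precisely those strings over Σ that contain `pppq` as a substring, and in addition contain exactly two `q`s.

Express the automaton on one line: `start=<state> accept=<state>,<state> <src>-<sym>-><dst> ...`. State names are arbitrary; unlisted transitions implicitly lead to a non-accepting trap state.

Handle the two conditions separately and then intersect. One (5 states) tracks whether and how much of `pppq` has been seen; the other (4 states) tracks the count of `q`s, saturating at 3. Each combined state is a pair, one component from each; accept when both components accept.
          p    q  
>  s0     s1   s2 
   s1     s3   s2 
   s2     s4   s5 
   s3     s6   s2 
   s4     s7   s5 
   s5     s8   s9 
   s6     s6  s10 
   s7    s11   s5 
   s8    s12   s9 
   s9    s13   s9 
   s10   s10  s14 
   s11   s11  s14 
   s12   s15   s9 
   s13   s16   s9 
 * s14   s14  s17 
   s15   s15  s17 
   s16   s18   s9 
   s17   s17  s17 
   s18   s18  s17 
(> = start, * = accepting)

start=s0 accept=s14 s0-p->s1 s0-q->s2 s1-p->s3 s1-q->s2 s2-p->s4 s2-q->s5 s3-p->s6 s3-q->s2 s4-p->s7 s4-q->s5 s5-p->s8 s5-q->s9 s6-p->s6 s6-q->s10 s7-p->s11 s7-q->s5 s8-p->s12 s8-q->s9 s9-p->s13 s9-q->s9 s10-p->s10 s10-q->s14 s11-p->s11 s11-q->s14 s12-p->s15 s12-q->s9 s13-p->s16 s13-q->s9 s14-p->s14 s14-q->s17 s15-p->s15 s15-q->s17 s16-p->s18 s16-q->s9 s17-p->s17 s17-q->s17 s18-p->s18 s18-q->s17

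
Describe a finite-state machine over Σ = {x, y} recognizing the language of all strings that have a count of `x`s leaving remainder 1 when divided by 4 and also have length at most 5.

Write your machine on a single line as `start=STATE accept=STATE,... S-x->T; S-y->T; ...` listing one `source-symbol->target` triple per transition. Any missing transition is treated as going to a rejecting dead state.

start=A; accept=B,E,I,L,M; A-x->B; A-y->C; B-x->D; B-y->E; C-x->E; C-y->F; D-x->G; D-y->H; E-x->H; E-y->I; F-x->I; F-y->J; G-x->K; G-y->H; H-x->H; H-y->H; I-x->H; I-y->L; J-x->L; J-y->K; K-x->M; K-y->H; L-x->H; L-y->M; M-x->H; M-y->H

Build one automaton per condition and run them in lockstep. One (4 states) tracks the count of `x`s modulo 4; the other (7 states) tracks the input length, saturating at 6. Each combined state is a pair, one component from each; accept when both components accept. After merging equivalent states the machine shrinks.
A 13-state machine:
       x  y 
>  A   B  C 
 * B   D  E 
   C   E  F 
   D   G  H 
 * E   H  I 
   F   I  J 
   G   K  H 
   H   H  H 
 * I   H  L 
   J   L  K 
   K   M  H 
 * L   H  M 
 * M   H  H 
(> = start, * = accepting)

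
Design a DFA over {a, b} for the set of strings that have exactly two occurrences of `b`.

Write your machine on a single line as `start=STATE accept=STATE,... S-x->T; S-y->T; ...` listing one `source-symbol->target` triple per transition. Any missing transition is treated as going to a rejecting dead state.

start=q0; accept=q2; q0-a->q0; q0-b->q1; q1-a->q1; q1-b->q2; q2-a->q2; q2-b->q3; q3-a->q3; q3-b->q3

Only the number of `b`s matters, and only up to 3. Make a chain q0 → q1 → q2 → q3 advanced by each `b` (with q3 absorbing); every other symbol self-loops. The accepting set is {q2}.
        a   b  
>  q0   q0  q1 
   q1   q1  q2 
 * q2   q2  q3 
   q3   q3  q3 
(> = start, * = accepting)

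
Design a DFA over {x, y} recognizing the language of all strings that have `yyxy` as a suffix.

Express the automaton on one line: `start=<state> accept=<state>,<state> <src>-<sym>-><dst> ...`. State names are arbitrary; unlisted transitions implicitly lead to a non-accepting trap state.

start=q0 accept=q4 q0-x->q0 q0-y->q1 q1-x->q0 q1-y->q2 q2-x->q3 q2-y->q2 q3-x->q0 q3-y->q4 q4-x->q0 q4-y->q2

Let each state record the length of the longest suffix of the input read so far that is also a prefix of `yyxy`. q1 means the last symbol is `y`; q2 means the last 2 symbols are `yy`; q3 means the last 3 symbols are `yyx`; q4 means the last 4 symbols are `yyxy`. Accept only at q4, where the string currently ends in `yyxy`.
With 5 states:
        x   y  
>  q0   q0  q1 
   q1   q0  q2 
   q2   q3  q2 
   q3   q0  q4 
 * q4   q0  q2 
(> = start, * = accepting)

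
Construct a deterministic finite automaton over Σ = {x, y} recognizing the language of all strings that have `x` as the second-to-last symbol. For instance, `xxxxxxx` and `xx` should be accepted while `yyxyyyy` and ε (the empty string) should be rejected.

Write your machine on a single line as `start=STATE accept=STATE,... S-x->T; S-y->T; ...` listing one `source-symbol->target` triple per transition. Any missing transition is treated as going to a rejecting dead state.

Because acceptance depends on a position counted from the end, the machine has to buffer the most recent 2 symbols. Make each state the string of the last up-to-2 symbols read; on input `x` shift the window left and append `x`. Accept when the buffered window has length 2 and begins with `x`.
7 states suffice.
        x   y  
>  s0   s1  s2 
   s1   s3  s4 
   s2   s5  s6 
 * s3   s3  s4 
 * s4   s5  s6 
   s5   s3  s4 
   s6   s5  s6 
(> = start, * = accepting)

start=s0; accept=s3,s4; s0-x->s1; s0-y->s2; s1-x->s3; s1-y->s4; s2-x->s5; s2-y->s6; s3-x->s3; s3-y->s4; s4-x->s5; s4-y->s6; s5-x->s3; s5-y->s4; s6-x->s5; s6-y->s6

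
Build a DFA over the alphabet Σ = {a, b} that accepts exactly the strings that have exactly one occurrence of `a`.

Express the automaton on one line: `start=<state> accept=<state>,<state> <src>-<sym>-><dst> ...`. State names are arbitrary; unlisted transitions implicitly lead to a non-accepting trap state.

start=s0 accept=s1 s0-a->s1 s0-b->s0 s1-a->s2 s1-b->s1 s2-a->s2 s2-b->s2

Count `a`s, saturating at 2: state s0 means no `a` yet, s1 means one `a` seen, s2 means more than one. Each `a` increments (capped at s2); other symbols loop. Accept from {s1}.
3 states suffice.
        a   b  
>  s0   s1  s0 
 * s1   s2  s1 
   s2   s2  s2 
(> = start, * = accepting)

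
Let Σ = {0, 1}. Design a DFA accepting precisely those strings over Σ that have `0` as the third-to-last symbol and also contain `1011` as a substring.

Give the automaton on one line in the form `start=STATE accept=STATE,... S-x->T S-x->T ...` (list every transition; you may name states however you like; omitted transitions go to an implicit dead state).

start=S0 accept=S4,S9,S10,S11 S0-0->S0 S0-1->S1 S1-0->S2 S1-1->S1 S2-0->S0 S2-1->S3 S3-0->S2 S3-1->S4 S4-0->S5 S4-1->S6 S5-0->S7 S5-1->S8 S6-0->S5 S6-1->S6 S7-0->S9 S7-1->S10 S8-0->S11 S8-1->S4 S9-0->S9 S9-1->S10 S10-0->S11 S10-1->S4 S11-0->S7 S11-1->S8

Run two small machines in parallel and take their product. One (15 states) tracks the last 3 symbols read; the other (5 states) tracks whether and how much of `1011` has been seen. Each combined state is a pair, one component from each; accept when both components accept. Equivalent product states are then merged.
          0    1  
>  S0     S0   S1 
   S1     S2   S1 
   S2     S0   S3 
   S3     S2   S4 
 * S4     S5   S6 
   S5     S7   S8 
   S6     S5   S6 
   S7     S9  S10 
   S8    S11   S4 
 * S9     S9  S10 
 * S10   S11   S4 
 * S11    S7   S8 
(> = start, * = accepting)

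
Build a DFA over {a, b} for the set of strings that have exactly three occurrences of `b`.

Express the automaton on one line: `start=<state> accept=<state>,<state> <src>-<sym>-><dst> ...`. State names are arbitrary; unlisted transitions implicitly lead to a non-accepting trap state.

Only the number of `b`s matters, and only up to 4. Make a chain s0 → s1 → s2 → s3 → s4 advanced by each `b` (with s4 absorbing); every other symbol self-loops. The accepting set is {s3}.
        a   b  
>  s0   s0  s1 
   s1   s1  s2 
   s2   s2  s3 
 * s3   s3  s4 
   s4   s4  s4 
(> = start, * = accepting)

start=s0 accept=s3 s0-a->s0 s0-b->s1 s1-a->s1 s1-b->s2 s2-a->s2 s2-b->s3 s3-a->s3 s3-b->s4 s4-a->s4 s4-b->s4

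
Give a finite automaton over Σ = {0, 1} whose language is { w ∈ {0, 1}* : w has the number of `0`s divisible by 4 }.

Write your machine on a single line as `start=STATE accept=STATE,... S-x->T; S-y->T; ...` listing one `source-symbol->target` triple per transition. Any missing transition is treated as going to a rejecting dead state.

start=A; accept=A; A-0->B; A-1->A; B-0->C; B-1->B; C-0->D; C-1->C; D-0->A; D-1->D

Keep the running count of `0`s modulo 4: each `0` advances along the cycle A → B → C → D → A while other symbols loop. Accept at A.
A 4-state machine:
       0  1 
>* A   B  A 
   B   C  B 
   C   D  C 
   D   A  D 
(> = start, * = accepting)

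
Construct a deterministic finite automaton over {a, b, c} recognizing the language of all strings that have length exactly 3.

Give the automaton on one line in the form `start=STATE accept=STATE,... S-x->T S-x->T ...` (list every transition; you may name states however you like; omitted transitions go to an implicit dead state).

start=s0 accept=s3 s0-a->s1 s0-b->s1 s0-c->s1 s1-a->s2 s1-b->s2 s1-c->s2 s2-a->s3 s2-b->s3 s2-c->s3 s3-a->s4 s3-b->s4 s3-c->s4 s4-a->s4 s4-b->s4 s4-c->s4

Count input length up to 4: every symbol moves from s0 toward s4, which means 'more than 3' and absorbs. Accept from {s3}.
A 5-state machine:
        a   b   c  
>  s0   s1  s1  s1 
   s1   s2  s2  s2 
   s2   s3  s3  s3 
 * s3   s4  s4  s4 
   s4   s4  s4  s4 
(> = start, * = accepting)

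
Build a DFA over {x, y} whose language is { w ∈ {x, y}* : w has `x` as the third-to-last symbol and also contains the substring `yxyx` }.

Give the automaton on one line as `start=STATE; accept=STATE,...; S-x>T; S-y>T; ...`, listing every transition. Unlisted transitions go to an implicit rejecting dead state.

start=A; accept=E,H,I,J; A-x>A; A-y>B; B-x>C; B-y>B; C-x>A; C-y>D; D-x>E; D-y>B; E-x>F; E-y>G; F-x>H; F-y>I; G-x>E; G-y>J; H-x>H; H-y>I; I-x>E; I-y>J; J-x>K; J-y>L; K-x>F; K-y>G; L-x>K; L-y>L

Run two small machines in parallel and take their product. The first has 15 states tracking the last 3 symbols read; the second has 5 states tracking whether and how much of `yxyx` has been seen. A product state is a pair (one from each), accepting exactly when both do. After merging equivalent states the machine shrinks.
With 12 states:
       x  y 
>  A   A  B 
   B   C  B 
   C   A  D 
   D   E  B 
 * E   F  G 
   F   H  I 
   G   E  J 
 * H   H  I 
 * I   E  J 
 * J   K  L 
   K   F  G 
   L   K  L 
(> = start, * = accepting)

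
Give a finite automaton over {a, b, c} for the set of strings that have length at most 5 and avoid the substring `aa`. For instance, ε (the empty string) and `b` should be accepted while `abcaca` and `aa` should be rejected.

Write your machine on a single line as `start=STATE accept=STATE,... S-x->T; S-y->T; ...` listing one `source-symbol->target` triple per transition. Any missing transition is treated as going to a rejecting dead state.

Build one automaton per condition and run them in lockstep. One (7 states) tracks the input length, saturating at 6; the other (3 states) tracks partial matches of the forbidden pattern `aa`. Each combined state is a pair, one component from each; accept when both components accept.
An 18-state machine:
          a    b    c  
>* q0     q1   q2   q2 
 * q1     q3   q4   q4 
 * q2     q5   q4   q4 
   q3     q6   q6   q6 
 * q4     q7   q8   q8 
 * q5     q6   q8   q8 
   q6     q9   q9   q9 
 * q7     q9  q10  q10 
 * q8    q11  q10  q10 
   q9    q12  q12  q12 
 * q10   q13  q14  q14 
 * q11   q12  q14  q14 
   q12   q15  q15  q15 
 * q13   q15  q16  q16 
 * q14   q17  q16  q16 
   q15   q15  q15  q15 
   q16   q17  q16  q16 
   q17   q15  q16  q16 
(> = start, * = accepting)

start=q0; accept=q0,q1,q2,q4,q5,q7,q8,q10,q11,q13,q14; q0-a->q1; q0-b->q2; q0-c->q2; q1-a->q3; q1-b->q4; q1-c->q4; q2-a->q5; q2-b->q4; q2-c->q4; q3-a->q6; q3-b->q6; q3-c->q6; q4-a->q7; q4-b->q8; q4-c->q8; q5-a->q6; q5-b->q8; q5-c->q8; q6-a->q9; q6-b->q9; q6-c->q9; q7-a->q9; q7-b->q10; q7-c->q10; q8-a->q11; q8-b->q10; q8-c->q10; q9-a->q12; q9-b->q12; q9-c->q12; q10-a->q13; q10-b->q14; q10-c->q14; q11-a->q12; q11-b->q14; q11-c->q14; q12-a->q15; q12-b->q15; q12-c->q15; q13-a->q15; q13-b->q16; q13-c->q16; q14-a->q17; q14-b->q16; q14-c->q16; q15-a->q15; q15-b->q15; q15-c->q15; q16-a->q17; q16-b->q16; q16-c->q16; q17-a->q15; q17-b->q16; q17-c->q16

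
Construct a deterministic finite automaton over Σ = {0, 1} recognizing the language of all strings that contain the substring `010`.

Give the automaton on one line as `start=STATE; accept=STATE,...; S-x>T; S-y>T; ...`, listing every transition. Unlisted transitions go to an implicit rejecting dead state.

start=S0; accept=S3; S0-0>S1; S0-1>S0; S1-0>S1; S1-1>S2; S2-0>S3; S2-1>S0; S3-0>S3; S3-1>S3

Track how much of `010` has been matched so far: state S0 is no progress, S3 is the absorbing accept state reached once `010` has occurred. Intermediate states record partial matches; on a mismatch, fall back to the longest reusable overlap.
With 4 states:
        0   1  
>  S0   S1  S0 
   S1   S1  S2 
   S2   S3  S0 
 * S3   S3  S3 
(> = start, * = accepting)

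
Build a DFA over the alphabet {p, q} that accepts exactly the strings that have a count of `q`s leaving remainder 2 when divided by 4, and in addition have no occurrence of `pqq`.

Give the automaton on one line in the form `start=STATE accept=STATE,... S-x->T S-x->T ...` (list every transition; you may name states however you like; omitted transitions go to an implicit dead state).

start=s0 accept=s5,s7,s8 s0-p->s1 s0-q->s2 s1-p->s1 s1-q->s3 s2-p->s4 s2-q->s5 s3-p->s4 s3-q->s6 s4-p->s4 s4-q->s7 s5-p->s8 s5-q->s9 s6-p->s6 s6-q->s6 s7-p->s8 s7-q->s6 s8-p->s8 s8-q->s10 s9-p->s11 s9-q->s0 s10-p->s11 s10-q->s6 s11-p->s11 s11-q->s12 s12-p->s1 s12-q->s6

Run two small machines in parallel and take their product. The first has 4 states tracking the count of `q`s modulo 4; the second has 4 states tracking partial matches of the forbidden pattern `pqq`. A product state is a pair (one from each), accepting exactly when both do. After merging equivalent states the machine shrinks.
13 states suffice.
          p    q  
>  s0     s1   s2 
   s1     s1   s3 
   s2     s4   s5 
   s3     s4   s6 
   s4     s4   s7 
 * s5     s8   s9 
   s6     s6   s6 
 * s7     s8   s6 
 * s8     s8  s10 
   s9    s11   s0 
   s10   s11   s6 
   s11   s11  s12 
   s12    s1   s6 
(> = start, * = accepting)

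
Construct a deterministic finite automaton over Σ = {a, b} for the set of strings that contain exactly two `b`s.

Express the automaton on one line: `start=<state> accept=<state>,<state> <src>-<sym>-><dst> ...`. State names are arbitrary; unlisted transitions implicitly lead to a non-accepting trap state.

start=S0 accept=S2 S0-a->S0 S0-b->S1 S1-a->S1 S1-b->S2 S2-a->S2 S2-b->S3 S3-a->S3 S3-b->S3

Only the number of `b`s matters, and only up to 3. Make a chain S0 → S1 → S2 → S3 advanced by each `b` (with S3 absorbing); every other symbol self-loops. The accepting set is {S2}.
        a   b  
>  S0   S0  S1 
   S1   S1  S2 
 * S2   S2  S3 
   S3   S3  S3 
(> = start, * = accepting)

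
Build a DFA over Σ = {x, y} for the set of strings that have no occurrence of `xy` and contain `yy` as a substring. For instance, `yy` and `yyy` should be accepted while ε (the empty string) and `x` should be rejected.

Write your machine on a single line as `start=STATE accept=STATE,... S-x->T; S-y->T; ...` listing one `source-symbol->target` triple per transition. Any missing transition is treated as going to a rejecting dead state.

start=q0; accept=q4,q7; q0-x->q1; q0-y->q2; q1-x->q1; q1-y->q3; q2-x->q1; q2-y->q4; q3-x->q5; q3-y->q6; q4-x->q7; q4-y->q4; q5-x->q5; q5-y->q3; q6-x->q6; q6-y->q6; q7-x->q7; q7-y->q6

Handle the two conditions separately and then intersect. One (3 states) tracks partial matches of the forbidden pattern `xy`; the other (3 states) tracks whether and how much of `yy` has been seen. Each combined state is a pair, one component from each; accept when both components accept.
With 8 states:
        x   y  
>  q0   q1  q2 
   q1   q1  q3 
   q2   q1  q4 
   q3   q5  q6 
 * q4   q7  q4 
   q5   q5  q3 
   q6   q6  q6 
 * q7   q7  q6 
(> = start, * = accepting)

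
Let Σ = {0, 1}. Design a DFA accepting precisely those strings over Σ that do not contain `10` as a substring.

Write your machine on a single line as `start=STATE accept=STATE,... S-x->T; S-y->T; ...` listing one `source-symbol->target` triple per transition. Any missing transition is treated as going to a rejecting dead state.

Track partial matches of the forbidden pattern `10`. State S2 is a dead state reached once `10` has occurred; every other state accepts. S0 means no part of `10` is currently matched.
With 3 states:
        0   1  
>* S0   S0  S1 
 * S1   S2  S1 
   S2   S2  S2 
(> = start, * = accepting)

start=S0; accept=S0,S1; S0-0->S0; S0-1->S1; S1-0->S2; S1-1->S1; S2-0->S2; S2-1->S2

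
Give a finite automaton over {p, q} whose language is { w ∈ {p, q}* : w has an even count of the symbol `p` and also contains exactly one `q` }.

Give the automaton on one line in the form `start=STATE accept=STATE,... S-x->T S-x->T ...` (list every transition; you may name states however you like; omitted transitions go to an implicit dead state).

start=s0 accept=s2 s0-p->s1 s0-q->s2 s1-p->s0 s1-q->s3 s2-p->s3 s2-q->s4 s3-p->s2 s3-q->s4 s4-p->s4 s4-q->s4

Handle the two conditions separately and then intersect. The first has 2 states tracking the count of `p`s modulo 2; the second has 3 states tracking the count of `q`s, saturating at 2. A product state is a pair (one from each), accepting exactly when both do. After merging equivalent states the machine shrinks.
        p   q  
>  s0   s1  s2 
   s1   s0  s3 
 * s2   s3  s4 
   s3   s2  s4 
   s4   s4  s4 
(> = start, * = accepting)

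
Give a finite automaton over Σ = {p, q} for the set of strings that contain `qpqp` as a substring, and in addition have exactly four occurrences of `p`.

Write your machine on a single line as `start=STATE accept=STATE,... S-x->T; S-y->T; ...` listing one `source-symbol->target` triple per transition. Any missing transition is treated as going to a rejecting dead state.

start=A; accept=P; A-p->B; A-q->C; B-p->D; B-q->E; C-p->F; C-q->C; D-p->G; D-q->H; E-p->I; E-q->E; F-p->D; F-q->J; G-p->G; G-q->G; H-p->K; H-q->H; I-p->G; I-q->L; J-p->M; J-q->E; K-p->G; K-q->N; L-p->O; L-q->H; M-p->O; M-q->M; N-p->P; N-q->G; O-p->P; O-q->O; P-p->G; P-q->P

Build one automaton per condition and run them in lockstep. The first has 5 states tracking whether and how much of `qpqp` has been seen; the second has 6 states tracking the count of `p`s, saturating at 5. A product state is a pair (one from each), accepting exactly when both do. Equivalent product states are then merged.
16 states suffice.
       p  q 
>  A   B  C 
   B   D  E 
   C   F  C 
   D   G  H 
   E   I  E 
   F   D  J 
   G   G  G 
   H   K  H 
   I   G  L 
   J   M  E 
   K   G  N 
   L   O  H 
   M   O  M 
   N   P  G 
   O   P  O 
 * P   G  P 
(> = start, * = accepting)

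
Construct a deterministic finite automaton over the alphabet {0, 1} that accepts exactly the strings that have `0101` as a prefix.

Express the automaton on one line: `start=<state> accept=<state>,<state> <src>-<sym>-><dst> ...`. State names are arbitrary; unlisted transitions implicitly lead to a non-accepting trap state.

start=S0 accept=S4 S0-0->S1 S0-1->S5 S1-0->S5 S1-1->S2 S2-0->S3 S2-1->S5 S3-0->S5 S3-1->S4 S4-0->S4 S4-1->S4 S5-0->S5 S5-1->S5

Walk along `0101` while the input agrees: from S0 take `0` to S1, and so on. Any deviation drops to the rejecting sink S5. Once S4 is reached the prefix is confirmed and every continuation is accepted.
A 6-state machine:
        0   1  
>  S0   S1  S5 
   S1   S5  S2 
   S2   S3  S5 
   S3   S5  S4 
 * S4   S4  S4 
   S5   S5  S5 
(> = start, * = accepting)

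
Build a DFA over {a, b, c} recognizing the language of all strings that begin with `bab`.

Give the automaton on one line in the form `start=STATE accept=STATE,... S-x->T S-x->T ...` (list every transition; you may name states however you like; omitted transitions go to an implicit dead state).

start=S0 accept=S3 S0-a->S4 S0-b->S1 S0-c->S4 S1-a->S2 S1-b->S4 S1-c->S4 S2-a->S4 S2-b->S3 S2-c->S4 S3-a->S3 S3-b->S3 S3-c->S3 S4-a->S4 S4-b->S4 S4-c->S4

Check the first 3 symbols one by one: S0 through S2 record how many have matched `bab` so far; any wrong symbol goes to the dead state S4. After all 3 match we enter the accepting sink S3.
        a   b   c  
>  S0   S4  S1  S4 
   S1   S2  S4  S4 
   S2   S4  S3  S4 
 * S3   S3  S3  S3 
   S4   S4  S4  S4 
(> = start, * = accepting)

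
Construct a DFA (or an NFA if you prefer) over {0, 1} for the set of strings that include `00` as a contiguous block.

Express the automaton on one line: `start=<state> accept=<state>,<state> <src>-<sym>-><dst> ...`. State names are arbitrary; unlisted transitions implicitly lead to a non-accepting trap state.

start=S0 accept=S2 S0-0->S1 S0-1->S0 S1-0->S2 S1-1->S0 S2-0->S2 S2-1->S2

Track how much of `00` has been matched so far: state S0 is no progress, S2 is the absorbing accept state reached once `00` has occurred. Intermediate states record partial matches; on a mismatch, fall back to the longest reusable overlap.
A 3-state machine:
        0   1  
>  S0   S1  S0 
   S1   S2  S0 
 * S2   S2  S2 
(> = start, * = accepting)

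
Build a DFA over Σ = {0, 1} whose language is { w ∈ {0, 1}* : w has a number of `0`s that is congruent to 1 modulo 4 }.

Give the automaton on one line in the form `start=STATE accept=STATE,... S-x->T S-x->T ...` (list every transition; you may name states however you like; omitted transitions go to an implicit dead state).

Keep the running count of `0`s modulo 4: each `0` advances along the cycle s0 → s1 → s2 → s3 → s0 while other symbols loop. Accept at s1.
        0   1  
>  s0   s1  s0 
 * s1   s2  s1 
   s2   s3  s2 
   s3   s0  s3 
(> = start, * = accepting)

start=s0 accept=s1 s0-0->s1 s0-1->s0 s1-0->s2 s1-1->s1 s2-0->s3 s2-1->s2 s3-0->s0 s3-1->s3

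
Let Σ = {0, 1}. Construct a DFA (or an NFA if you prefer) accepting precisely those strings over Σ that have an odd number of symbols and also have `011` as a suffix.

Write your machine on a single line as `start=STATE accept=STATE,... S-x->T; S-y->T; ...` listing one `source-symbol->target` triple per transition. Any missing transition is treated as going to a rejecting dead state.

Handle the two conditions separately and then intersect. The first has 2 states tracking the input length modulo 2; the second has 4 states tracking how much of the suffix `011` has currently been matched. A product state is a pair (one from each), accepting exactly when both do.
With 8 states:
        0   1  
>  s0   s1  s2 
   s1   s3  s4 
   s2   s3  s0 
   s3   s1  s5 
   s4   s1  s6 
   s5   s3  s7 
 * s6   s3  s0 
   s7   s1  s2 
(> = start, * = accepting)

start=s0; accept=s6; s0-0->s1; s0-1->s2; s1-0->s3; s1-1->s4; s2-0->s3; s2-1->s0; s3-0->s1; s3-1->s5; s4-0->s1; s4-1->s6; s5-0->s3; s5-1->s7; s6-0->s3; s6-1->s0; s7-0->s1; s7-1->s2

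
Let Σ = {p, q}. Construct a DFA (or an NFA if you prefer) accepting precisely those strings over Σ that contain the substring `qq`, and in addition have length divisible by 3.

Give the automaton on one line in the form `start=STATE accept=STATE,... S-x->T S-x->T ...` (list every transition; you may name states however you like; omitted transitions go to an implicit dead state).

Build one automaton per condition and run them in lockstep. The first has 3 states tracking whether and how much of `qq` has been seen; the second has 3 states tracking the input length modulo 3. A product state is a pair (one from each), accepting exactly when both do.
9 states suffice.
        p   q  
>  s0   s1  s2 
   s1   s3  s4 
   s2   s3  s5 
   s3   s0  s6 
   s4   s0  s7 
   s5   s7  s7 
   s6   s1  s8 
 * s7   s8  s8 
   s8   s5  s5 
(> = start, * = accepting)

start=s0 accept=s7 s0-p->s1 s0-q->s2 s1-p->s3 s1-q->s4 s2-p->s3 s2-q->s5 s3-p->s0 s3-q->s6 s4-p->s0 s4-q->s7 s5-p->s7 s5-q->s7 s6-p->s1 s6-q->s8 s7-p->s8 s7-q->s8 s8-p->s5 s8-q->s5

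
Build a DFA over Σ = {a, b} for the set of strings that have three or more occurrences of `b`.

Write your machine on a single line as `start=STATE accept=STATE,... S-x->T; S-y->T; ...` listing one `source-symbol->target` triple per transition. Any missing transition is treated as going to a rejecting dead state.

start=q0; accept=q3,q4; q0-a->q0; q0-b->q1; q1-a->q1; q1-b->q2; q2-a->q2; q2-b->q3; q3-a->q3; q3-b->q4; q4-a->q4; q4-b->q4

Count `b`s, saturating at 4: states q0 through q3 mean 0 through 3 `b`s seen; q4 means more than 3. Each `b` increments (capped at q4); other symbols loop. Accept from {q3, q4}.
A 5-state machine:
        a   b  
>  q0   q0  q1 
   q1   q1  q2 
   q2   q2  q3 
 * q3   q3  q4 
 * q4   q4  q4 
(> = start, * = accepting)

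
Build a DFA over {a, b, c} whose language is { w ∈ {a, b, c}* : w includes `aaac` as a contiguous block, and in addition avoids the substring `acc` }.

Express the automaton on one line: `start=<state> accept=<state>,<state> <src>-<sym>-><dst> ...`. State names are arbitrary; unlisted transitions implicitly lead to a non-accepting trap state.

start=q0 accept=q6,q8,q9 q0-a->q1 q0-b->q0 q0-c->q0 q1-a->q2 q1-b->q0 q1-c->q3 q2-a->q4 q2-b->q0 q2-c->q3 q3-a->q1 q3-b->q0 q3-c->q5 q4-a->q4 q4-b->q0 q4-c->q6 q5-a->q7 q5-b->q5 q5-c->q5 q6-a->q8 q6-b->q9 q6-c->q10 q7-a->q11 q7-b->q5 q7-c->q5 q8-a->q8 q8-b->q9 q8-c->q6 q9-a->q8 q9-b->q9 q9-c->q9 q10-a->q10 q10-b->q10 q10-c->q10 q11-a->q12 q11-b->q5 q11-c->q5 q12-a->q12 q12-b->q5 q12-c->q10

Build one automaton per condition and run them in lockstep. One (5 states) tracks whether and how much of `aaac` has been seen; the other (4 states) tracks partial matches of the forbidden pattern `acc`. Each combined state is a pair, one component from each; accept when both components accept.
13 states suffice.
          a    b    c  
>  q0     q1   q0   q0 
   q1     q2   q0   q3 
   q2     q4   q0   q3 
   q3     q1   q0   q5 
   q4     q4   q0   q6 
   q5     q7   q5   q5 
 * q6     q8   q9  q10 
   q7    q11   q5   q5 
 * q8     q8   q9   q6 
 * q9     q8   q9   q9 
   q10   q10  q10  q10 
   q11   q12   q5   q5 
   q12   q12   q5  q10 
(> = start, * = accepting)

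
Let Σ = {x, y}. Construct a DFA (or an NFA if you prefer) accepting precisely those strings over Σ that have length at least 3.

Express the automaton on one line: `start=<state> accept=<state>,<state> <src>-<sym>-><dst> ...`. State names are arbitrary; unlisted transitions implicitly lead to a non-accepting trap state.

start=q0 accept=q3,q4 q0-x->q1 q0-y->q1 q1-x->q2 q1-y->q2 q2-x->q3 q2-y->q3 q3-x->q4 q3-y->q4 q4-x->q4 q4-y->q4

Count input length up to 4: every symbol moves from q0 toward q4, which means 'more than 3' and absorbs. Accept from {q3, q4}.
With 5 states:
        x   y  
>  q0   q1  q1 
   q1   q2  q2 
   q2   q3  q3 
 * q3   q4  q4 
 * q4   q4  q4 
(> = start, * = accepting)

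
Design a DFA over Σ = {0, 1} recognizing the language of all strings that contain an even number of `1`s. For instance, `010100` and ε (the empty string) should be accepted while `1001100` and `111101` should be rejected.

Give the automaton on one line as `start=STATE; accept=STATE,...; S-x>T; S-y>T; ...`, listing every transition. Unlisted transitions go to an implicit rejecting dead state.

The only thing that matters is how many `1`s have appeared, reduced mod 2. Use one state per residue: q0 for 0, …, q1 for 1. Reading `1` moves to the next residue; anything else stays put. q0 is accepting.
With 2 states:
        0   1  
>* q0   q0  q1 
   q1   q1  q0 
(> = start, * = accepting)

start=q0; accept=q0; q0-0>q0; q0-1>q1; q1-0>q1; q1-1>q0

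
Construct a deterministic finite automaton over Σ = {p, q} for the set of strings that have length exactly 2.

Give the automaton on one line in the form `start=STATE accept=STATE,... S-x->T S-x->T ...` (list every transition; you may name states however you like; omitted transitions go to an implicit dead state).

start=A accept=C A-p->B A-q->B B-p->C B-q->C C-p->D C-q->D D-p->D D-q->D

We only need to distinguish lengths 0, 1, …, 2, and '>2'. Chain A → B → C → D on every symbol, with D looping. Accepting states: {C}.
4 states suffice.
       p  q 
>  A   B  B 
   B   C  C 
 * C   D  D 
   D   D  D 
(> = start, * = accepting)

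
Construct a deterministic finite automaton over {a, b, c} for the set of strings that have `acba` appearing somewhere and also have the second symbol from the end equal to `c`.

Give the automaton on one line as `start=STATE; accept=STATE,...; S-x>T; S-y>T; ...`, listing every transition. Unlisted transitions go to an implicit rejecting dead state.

start=S0; accept=S6,S7; S0-a>S1; S0-b>S0; S0-c>S0; S1-a>S1; S1-b>S0; S1-c>S2; S2-a>S1; S2-b>S3; S2-c>S0; S3-a>S4; S3-b>S0; S3-c>S0; S4-a>S4; S4-b>S4; S4-c>S5; S5-a>S6; S5-b>S6; S5-c>S7; S6-a>S4; S6-b>S4; S6-c>S5; S7-a>S6; S7-b>S6; S7-c>S7

Build one automaton per condition and run them in lockstep. One (5 states) tracks whether and how much of `acba` has been seen; the other (13 states) tracks the last 2 symbols read. Each combined state is a pair, one component from each; accept when both components accept. Minimizing collapses redundant product states.
        a   b   c  
>  S0   S1  S0  S0 
   S1   S1  S0  S2 
   S2   S1  S3  S0 
   S3   S4  S0  S0 
   S4   S4  S4  S5 
   S5   S6  S6  S7 
 * S6   S4  S4  S5 
 * S7   S6  S6  S7 
(> = start, * = accepting)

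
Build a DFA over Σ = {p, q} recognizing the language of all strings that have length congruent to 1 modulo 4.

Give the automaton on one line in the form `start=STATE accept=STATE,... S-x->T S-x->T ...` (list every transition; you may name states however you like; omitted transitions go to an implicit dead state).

Only the length mod 4 matters, so use a 4-cycle: from any state, every input symbol moves to the next state, wrapping s3 back to s0. Mark s1 accepting.
A 4-state machine:
        p   q  
>  s0   s1  s1 
 * s1   s2  s2 
   s2   s3  s3 
   s3   s0  s0 
(> = start, * = accepting)

start=s0 accept=s1 s0-p->s1 s0-q->s1 s1-p->s2 s1-q->s2 s2-p->s3 s2-q->s3 s3-p->s0 s3-q->s0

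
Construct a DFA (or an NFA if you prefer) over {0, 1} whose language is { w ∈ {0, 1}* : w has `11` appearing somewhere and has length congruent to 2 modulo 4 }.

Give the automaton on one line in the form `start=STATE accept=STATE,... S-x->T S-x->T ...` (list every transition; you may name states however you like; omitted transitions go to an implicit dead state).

start=S0 accept=S5 S0-0->S1 S0-1->S2 S1-0->S3 S1-1->S4 S2-0->S3 S2-1->S5 S3-0->S6 S3-1->S7 S4-0->S6 S4-1->S8 S5-0->S8 S5-1->S8 S6-0->S0 S6-1->S9 S7-0->S0 S7-1->S10 S8-0->S10 S8-1->S10 S9-0->S1 S9-1->S11 S10-0->S11 S10-1->S11 S11-0->S5 S11-1->S5

Handle the two conditions separately and then intersect. One (3 states) tracks whether and how much of `11` has been seen; the other (4 states) tracks the input length modulo 4. Each combined state is a pair, one component from each; accept when both components accept.
          0    1  
>  S0     S1   S2 
   S1     S3   S4 
   S2     S3   S5 
   S3     S6   S7 
   S4     S6   S8 
 * S5     S8   S8 
   S6     S0   S9 
   S7     S0  S10 
   S8    S10  S10 
   S9     S1  S11 
   S10   S11  S11 
   S11    S5   S5 
(> = start, * = accepting)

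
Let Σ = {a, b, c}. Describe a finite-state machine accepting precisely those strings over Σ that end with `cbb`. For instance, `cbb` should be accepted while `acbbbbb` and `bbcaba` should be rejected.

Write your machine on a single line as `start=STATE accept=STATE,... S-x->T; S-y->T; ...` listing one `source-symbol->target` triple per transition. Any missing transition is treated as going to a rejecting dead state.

Remember how much of `cbb` the current input suffix matches. State s0 means no match yet; s1 means the last symbol is `c`; s2 means the last 2 symbols are `cb`; s3 means the last 3 symbols are `cbb`. Only s3 accepts. On a mismatch, fall back to the longest proper suffix that is still a prefix of `cbb`.
With 4 states:
        a   b   c  
>  s0   s0  s0  s1 
   s1   s0  s2  s1 
   s2   s0  s3  s1 
 * s3   s0  s0  s1 
(> = start, * = accepting)

start=s0; accept=s3; s0-a->s0; s0-b->s0; s0-c->s1; s1-a->s0; s1-b->s2; s1-c->s1; s2-a->s0; s2-b->s3; s2-c->s1; s3-a->s0; s3-b->s0; s3-c->s1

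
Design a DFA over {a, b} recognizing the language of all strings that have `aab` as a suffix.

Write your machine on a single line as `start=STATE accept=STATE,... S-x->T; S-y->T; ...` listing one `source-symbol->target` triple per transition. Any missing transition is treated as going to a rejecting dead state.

start=q0; accept=q3; q0-a->q1; q0-b->q0; q1-a->q2; q1-b->q0; q2-a->q2; q2-b->q3; q3-a->q1; q3-b->q0

Remember how much of `aab` the current input suffix matches. State q0 means no match yet; q1 means the last symbol is `a`; q2 means the last 2 symbols are `aa`; q3 means the last 3 symbols are `aab`. Only q3 accepts. On a mismatch, fall back to the longest proper suffix that is still a prefix of `aab`.
        a   b  
>  q0   q1  q0 
   q1   q2  q0 
   q2   q2  q3 
 * q3   q1  q0 
(> = start, * = accepting)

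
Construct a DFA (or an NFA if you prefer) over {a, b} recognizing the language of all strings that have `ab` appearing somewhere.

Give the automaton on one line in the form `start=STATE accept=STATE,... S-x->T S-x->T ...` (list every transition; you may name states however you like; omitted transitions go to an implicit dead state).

Track how much of `ab` has been matched so far: state s0 is no progress, s2 is the absorbing accept state reached once `ab` has occurred. Intermediate states record partial matches; on a mismatch, fall back to the longest reusable overlap.
With 3 states:
        a   b  
>  s0   s1  s0 
   s1   s1  s2 
 * s2   s2  s2 
(> = start, * = accepting)

start=s0 accept=s2 s0-a->s1 s0-b->s0 s1-a->s1 s1-b->s2 s2-a->s2 s2-b->s2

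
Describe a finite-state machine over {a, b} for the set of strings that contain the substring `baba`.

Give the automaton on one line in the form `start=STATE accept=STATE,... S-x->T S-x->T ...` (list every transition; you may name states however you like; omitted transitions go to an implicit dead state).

Track how much of `baba` has been matched so far: state q0 is no progress, q4 is the absorbing accept state reached once `baba` has occurred. Intermediate states record partial matches; on a mismatch, fall back to the longest reusable overlap.
        a   b  
>  q0   q0  q1 
   q1   q2  q1 
   q2   q0  q3 
   q3   q4  q1 
 * q4   q4  q4 
(> = start, * = accepting)

start=q0 accept=q4 q0-a->q0 q0-b->q1 q1-a->q2 q1-b->q1 q2-a->q0 q2-b->q3 q3-a->q4 q3-b->q1 q4-a->q4 q4-b->q4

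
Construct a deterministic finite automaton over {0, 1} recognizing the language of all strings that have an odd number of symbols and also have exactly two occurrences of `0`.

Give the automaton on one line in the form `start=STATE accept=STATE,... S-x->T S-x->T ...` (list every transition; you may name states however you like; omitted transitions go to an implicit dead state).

Handle the two conditions separately and then intersect. One (2 states) tracks the input length modulo 2; the other (4 states) tracks the count of `0`s, saturating at 3. Each combined state is a pair, one component from each; accept when both components accept. After merging equivalent states the machine shrinks.
7 states suffice.
        0   1  
>  q0   q1  q2 
   q1   q3  q4 
   q2   q4  q0 
   q3   q5  q6 
   q4   q6  q1 
   q5   q5  q5 
 * q6   q5  q3 
(> = start, * = accepting)

start=q0 accept=q6 q0-0->q1 q0-1->q2 q1-0->q3 q1-1->q4 q2-0->q4 q2-1->q0 q3-0->q5 q3-1->q6 q4-0->q6 q4-1->q1 q5-0->q5 q5-1->q5 q6-0->q5 q6-1->q3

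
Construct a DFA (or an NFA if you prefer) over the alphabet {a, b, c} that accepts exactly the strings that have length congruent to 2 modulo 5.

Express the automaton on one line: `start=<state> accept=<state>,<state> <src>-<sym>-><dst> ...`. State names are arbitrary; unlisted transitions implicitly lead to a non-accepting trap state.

Count input length modulo 5: every symbol advances one step around the cycle q0 → q1 → q2 → q3 → q4 → q0. Accept at q2.
5 states suffice.
        a   b   c  
>  q0   q1  q1  q1 
   q1   q2  q2  q2 
 * q2   q3  q3  q3 
   q3   q4  q4  q4 
   q4   q0  q0  q0 
(> = start, * = accepting)

start=q0 accept=q2 q0-a->q1 q0-b->q1 q0-c->q1 q1-a->q2 q1-b->q2 q1-c->q2 q2-a->q3 q2-b->q3 q2-c->q3 q3-a->q4 q3-b->q4 q3-c->q4 q4-a->q0 q4-b->q0 q4-c->q0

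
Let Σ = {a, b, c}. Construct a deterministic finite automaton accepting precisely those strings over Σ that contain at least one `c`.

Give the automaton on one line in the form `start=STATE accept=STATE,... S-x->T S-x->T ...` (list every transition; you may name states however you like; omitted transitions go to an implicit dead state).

start=s0 accept=s1,s2 s0-a->s0 s0-b->s0 s0-c->s1 s1-a->s1 s1-b->s1 s1-c->s2 s2-a->s2 s2-b->s2 s2-c->s2

Count `c`s, saturating at 2: state s0 means no `c` yet, s1 means one `c` seen, s2 means more than one. Each `c` increments (capped at s2); other symbols loop. Accept from {s1, s2}.
With 3 states:
        a   b   c  
>  s0   s0  s0  s1 
 * s1   s1  s1  s2 
 * s2   s2  s2  s2 
(> = start, * = accepting)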